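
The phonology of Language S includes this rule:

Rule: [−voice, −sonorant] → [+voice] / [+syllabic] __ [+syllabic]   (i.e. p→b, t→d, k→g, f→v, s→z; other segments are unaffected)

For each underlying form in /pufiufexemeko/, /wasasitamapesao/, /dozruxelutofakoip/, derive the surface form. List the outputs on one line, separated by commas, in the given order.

/pufiufexemeko/: /f/ is a voiceless obstruent between vowels /u/ and /i/, so it voices to [v]. /f/ is a voiceless obstruent between vowels /u/ and /e/, so it voices to [v]. /k/ is a voiceless obstruent between vowels /e/ and /o/, so it voices to [g]. → [puviuvexemego].
/wasasitamapesao/: /s/ is a voiceless obstruent between vowels /a/ and /a/, so it voices to [z]. /s/ is a voiceless obstruent between vowels /a/ and /i/, so it voices to [z]. /t/ is a voiceless obstruent between vowels /i/ and /a/, so it voices to [d]. /p/ is a voiceless obstruent between vowels /a/ and /e/, so it voices to [b]. /s/ is a voiceless obstruent between vowels /e/ and /a/, so it voices to [z]. → [wazazidamabezao].
/dozruxelutofakoip/: /t/ is a voiceless obstruent between vowels /u/ and /o/, so it voices to [d]. /f/ is a voiceless obstruent between vowels /o/ and /a/, so it voices to [v]. /k/ is a voiceless obstruent between vowels /a/ and /o/, so it voices to [g]. → [dozruxeludovagoip].

puviuvexemego, wazazidamabezao, dozruxeludovagoip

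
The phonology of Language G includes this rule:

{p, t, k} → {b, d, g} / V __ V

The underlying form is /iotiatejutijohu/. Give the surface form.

/t/ is a voiceless stop between vowels /o/ and /i/, so it voices to [d].
/t/ is a voiceless stop between vowels /a/ and /e/, so it voices to [d].
/t/ is a voiceless stop between vowels /u/ and /i/, so it voices to [d].
Surface form: [iodiadejudijohu].

iodiadejudijohu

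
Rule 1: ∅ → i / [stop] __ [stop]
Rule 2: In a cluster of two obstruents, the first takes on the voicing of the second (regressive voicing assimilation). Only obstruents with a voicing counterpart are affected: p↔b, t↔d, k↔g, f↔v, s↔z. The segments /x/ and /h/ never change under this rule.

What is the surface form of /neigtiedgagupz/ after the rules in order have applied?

Rule 1 (stop-cluster i-epenthesis): /g/ and /t/ form a stop–stop cluster, so [i] is inserted between them. /d/ and /g/ form a stop–stop cluster, so [i] is inserted between them. /neigtiedgagupz/ → neigitiedigagupz.
Rule 2 (regressive voicing assimilation): /p/ precedes the voiced obstruent /z/, so it voices to [b] by assimilation. /neigitiedigagupz/ → neigitiedigagubz.

neigitiedigagubz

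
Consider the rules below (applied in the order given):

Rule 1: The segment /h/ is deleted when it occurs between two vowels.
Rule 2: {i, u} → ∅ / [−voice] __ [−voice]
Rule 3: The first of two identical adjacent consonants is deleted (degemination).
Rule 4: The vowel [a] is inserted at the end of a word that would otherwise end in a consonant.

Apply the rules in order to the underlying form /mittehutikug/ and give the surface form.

miteutkuga

Rule 1 (intervocalic h-deletion): /h/ occurs between vowels /e/ and /u/, so it deletes. /mittehutikug/ → mitteutikug.
Rule 2 (high vowel syncope): /i/ is a high vowel flanked by voiceless consonants /t/ and /k/, so it deletes. /mitteutikug/ → mitteutkug.
Rule 3 (degemination): /tt/ is a geminate; the first /t/ deletes. /mitteutkug/ → miteutkug.
Rule 4 (final a-epenthesis): the form ends in the consonant /g/, so [a] is inserted word-finally. /miteutkug/ → miteutkuga.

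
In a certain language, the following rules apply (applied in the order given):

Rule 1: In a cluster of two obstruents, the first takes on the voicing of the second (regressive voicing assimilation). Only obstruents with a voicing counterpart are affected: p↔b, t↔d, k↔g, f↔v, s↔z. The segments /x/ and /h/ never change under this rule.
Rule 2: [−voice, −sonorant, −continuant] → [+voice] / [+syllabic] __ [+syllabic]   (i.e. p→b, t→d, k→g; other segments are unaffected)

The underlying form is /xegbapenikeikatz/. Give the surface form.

Rule 1 (regressive voicing assimilation): /t/ precedes the voiced obstruent /z/, so it voices to [d] by assimilation. /xegbapenikeikatz/ → xegbapenikeikadz.
Rule 2 (intervocalic voicing): /p/ is a voiceless stop between vowels /a/ and /e/, so it voices to [b]. /k/ is a voiceless stop between vowels /i/ and /e/, so it voices to [g]. /k/ is a voiceless stop between vowels /i/ and /a/, so it voices to [g]. /xegbapenikeikadz/ → xegbabenigeigadz.

xegbabenigeigadz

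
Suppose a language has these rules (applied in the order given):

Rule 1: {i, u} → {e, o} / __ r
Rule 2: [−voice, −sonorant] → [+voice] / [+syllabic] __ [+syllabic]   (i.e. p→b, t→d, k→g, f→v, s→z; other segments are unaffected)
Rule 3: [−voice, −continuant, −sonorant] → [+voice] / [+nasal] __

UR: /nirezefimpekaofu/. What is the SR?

Rule 1 (pre-rhotic lowering): /i/ is a high vowel immediately before /r/, so it lowers to [e]. /nirezefimpekaofu/ → nerezefimpekaofu.
Rule 2 (intervocalic voicing): /f/ is a voiceless obstruent between vowels /e/ and /i/, so it voices to [v]. /k/ is a voiceless obstruent between vowels /e/ and /a/, so it voices to [g]. /f/ is a voiceless obstruent between vowels /o/ and /u/, so it voices to [v]. /nerezefimpekaofu/ → nerezevimpegaovu.
Rule 3 (post-nasal voicing): /p/ is a voiceless stop immediately after the nasal /m/, so it voices to [b]. /nerezevimpegaovu/ → nerezevimbegaovu.

nerezevimbegaovu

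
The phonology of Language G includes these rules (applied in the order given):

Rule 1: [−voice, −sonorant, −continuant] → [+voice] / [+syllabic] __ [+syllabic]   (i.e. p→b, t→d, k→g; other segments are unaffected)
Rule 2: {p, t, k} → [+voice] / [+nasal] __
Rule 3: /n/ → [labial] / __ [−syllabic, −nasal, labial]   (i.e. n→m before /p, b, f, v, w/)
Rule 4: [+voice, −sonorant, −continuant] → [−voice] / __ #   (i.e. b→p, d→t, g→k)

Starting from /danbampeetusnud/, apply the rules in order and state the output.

Rule 1 (intervocalic voicing): /t/ is a voiceless stop between vowels /e/ and /u/, so it voices to [d]. /danbampeetusnud/ → danbampeedusnud.
Rule 2 (post-nasal voicing): /p/ is a voiceless stop immediately after the nasal /m/, so it voices to [b]. /danbampeedusnud/ → danbambeedusnud.
Rule 3 (nasal place assimilation): /n/ precedes the labial consonant /b/, so it assimilates in place to [m]. /danbambeedusnud/ → dambambeedusnud.
Rule 4 (final devoicing): /d/ is a voiced stop in word-final position, so it devoices to [t]. /dambambeedusnud/ → dambambeedusnut.

dambambeedusnut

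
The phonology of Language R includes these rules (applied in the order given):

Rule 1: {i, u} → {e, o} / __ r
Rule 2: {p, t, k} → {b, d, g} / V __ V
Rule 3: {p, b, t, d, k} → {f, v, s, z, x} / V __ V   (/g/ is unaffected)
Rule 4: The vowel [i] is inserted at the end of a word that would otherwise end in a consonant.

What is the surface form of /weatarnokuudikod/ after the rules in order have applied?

Rule 1 (pre-rhotic lowering): no segment meets the environment; /weatarnokuudikod/ is unchanged.
Rule 2 (intervocalic voicing): /t/ is a voiceless stop between vowels /a/ and /a/, so it voices to [d]. /k/ is a voiceless stop between vowels /o/ and /u/, so it voices to [g]. /k/ is a voiceless stop between vowels /i/ and /o/, so it voices to [g]. /weatarnokuudikod/ → weadarnoguudigod.
Rule 3 (intervocalic spirantization): /d/ is a stop between vowels /a/ and /a/, so it spirantizes to the fricative [z]. /d/ is a stop between vowels /u/ and /i/, so it spirantizes to the fricative [z]. /weadarnoguudigod/ → weazarnoguuzigod.
Rule 4 (final i-epenthesis): the form ends in the consonant /d/, so [i] is inserted word-finally. /weazarnoguuzigod/ → weazarnoguuzigodi.

weazarnoguuzigodi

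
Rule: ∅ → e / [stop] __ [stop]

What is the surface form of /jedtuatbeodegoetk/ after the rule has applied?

jedetuatebeodegoetek

/d/ and /t/ form a stop–stop cluster, so [e] is inserted between them.
/t/ and /b/ form a stop–stop cluster, so [e] is inserted between them.
/t/ and /k/ form a stop–stop cluster, so [e] is inserted between them.
Surface form: [jedetuatebeodegoetek].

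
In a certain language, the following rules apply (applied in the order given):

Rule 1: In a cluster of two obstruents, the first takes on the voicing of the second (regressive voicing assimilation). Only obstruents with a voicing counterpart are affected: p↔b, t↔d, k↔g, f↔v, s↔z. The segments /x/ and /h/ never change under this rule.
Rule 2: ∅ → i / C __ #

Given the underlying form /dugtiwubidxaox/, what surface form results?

duktiwubitxaoxi

Rule 1 (regressive voicing assimilation): /g/ precedes the voiceless obstruent /t/, so it devoices to [k] by assimilation. /d/ precedes the voiceless obstruent /x/, so it devoices to [t] by assimilation. /dugtiwubidxaox/ → duktiwubitxaox.
Rule 2 (final i-epenthesis): the form ends in the consonant /x/, so [i] is inserted word-finally. /duktiwubitxaox/ → duktiwubitxaoxi.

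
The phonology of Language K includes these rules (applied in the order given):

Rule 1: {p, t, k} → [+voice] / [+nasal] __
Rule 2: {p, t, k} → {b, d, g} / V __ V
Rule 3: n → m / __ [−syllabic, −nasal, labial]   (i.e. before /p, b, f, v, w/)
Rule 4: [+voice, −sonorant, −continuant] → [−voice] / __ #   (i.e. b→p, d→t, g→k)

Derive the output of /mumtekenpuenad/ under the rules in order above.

Rule 1 (post-nasal voicing): /t/ is a voiceless stop immediately after the nasal /m/, so it voices to [d]. /p/ is a voiceless stop immediately after the nasal /n/, so it voices to [b]. /mumtekenpuenad/ → mumdekenbuenad.
Rule 2 (intervocalic voicing): /k/ is a voiceless stop between vowels /e/ and /e/, so it voices to [g]. /mumdekenbuenad/ → mumdegenbuenad.
Rule 3 (nasal place assimilation): /n/ precedes the labial consonant /b/, so it assimilates in place to [m]. /mumdegenbuenad/ → mumdegembuenad.
Rule 4 (final devoicing): /d/ is a voiced stop in word-final position, so it devoices to [t]. /mumdegembuenad/ → mumdegembuenat.

mumdegembuenat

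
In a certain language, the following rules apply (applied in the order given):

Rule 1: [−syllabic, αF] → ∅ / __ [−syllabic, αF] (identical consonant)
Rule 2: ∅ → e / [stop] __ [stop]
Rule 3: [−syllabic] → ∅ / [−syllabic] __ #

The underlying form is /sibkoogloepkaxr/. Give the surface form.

Rule 1 (degemination): no segment meets the environment; /sibkoogloepkaxr/ is unchanged.
Rule 2 (stop-cluster e-epenthesis): /b/ and /k/ form a stop–stop cluster, so [e] is inserted between them. /p/ and /k/ form a stop–stop cluster, so [e] is inserted between them. /sibkoogloepkaxr/ → sibekoogloepekaxr.
Rule 3 (final cluster simplification): /r/ is the second consonant of a word-final cluster /xr/, so it deletes. /sibekoogloepekaxr/ → sibekoogloepekax.

sibekoogloepekax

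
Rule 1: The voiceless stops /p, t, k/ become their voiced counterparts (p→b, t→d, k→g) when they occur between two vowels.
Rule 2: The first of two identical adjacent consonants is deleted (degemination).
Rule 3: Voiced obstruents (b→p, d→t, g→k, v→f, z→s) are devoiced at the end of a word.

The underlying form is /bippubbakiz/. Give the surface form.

bipubagis

Rule 1 (intervocalic voicing): /k/ is a voiceless stop between vowels /a/ and /i/, so it voices to [g]. /bippubbakiz/ → bippubbagiz.
Rule 2 (degemination): /pp/ is a geminate; the first /p/ deletes. /bb/ is a geminate; the first /b/ deletes. /bippubbagiz/ → bipubagiz.
Rule 3 (final devoicing): /z/ is a voiced obstruent in word-final position, so it devoices to [s]. /bipubagiz/ → bipubagis.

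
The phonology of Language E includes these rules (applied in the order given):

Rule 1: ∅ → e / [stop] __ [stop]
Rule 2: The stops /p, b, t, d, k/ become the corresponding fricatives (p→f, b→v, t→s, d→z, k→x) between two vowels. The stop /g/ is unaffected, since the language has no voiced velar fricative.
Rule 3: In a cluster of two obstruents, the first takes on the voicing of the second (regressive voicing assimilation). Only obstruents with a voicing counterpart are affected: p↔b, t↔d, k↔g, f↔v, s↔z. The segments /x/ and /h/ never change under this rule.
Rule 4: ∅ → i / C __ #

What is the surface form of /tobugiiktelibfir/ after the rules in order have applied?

tovugiixeselipfiri

Rule 1 (stop-cluster e-epenthesis): /k/ and /t/ form a stop–stop cluster, so [e] is inserted between them. /tobugiiktelibfir/ → tobugiiketelibfir.
Rule 2 (intervocalic spirantization): /b/ is a stop between vowels /o/ and /u/, so it spirantizes to the fricative [v]. /k/ is a stop between vowels /i/ and /e/, so it spirantizes to the fricative [x]. /t/ is a stop between vowels /e/ and /e/, so it spirantizes to the fricative [s]. /tobugiiketelibfir/ → tovugiixeselibfir.
Rule 3 (regressive voicing assimilation): /b/ precedes the voiceless obstruent /f/, so it devoices to [p] by assimilation. /tovugiixeselibfir/ → tovugiixeselipfir.
Rule 4 (final i-epenthesis): the form ends in the consonant /r/, so [i] is inserted word-finally. /tovugiixeselipfir/ → tovugiixeselipfiri.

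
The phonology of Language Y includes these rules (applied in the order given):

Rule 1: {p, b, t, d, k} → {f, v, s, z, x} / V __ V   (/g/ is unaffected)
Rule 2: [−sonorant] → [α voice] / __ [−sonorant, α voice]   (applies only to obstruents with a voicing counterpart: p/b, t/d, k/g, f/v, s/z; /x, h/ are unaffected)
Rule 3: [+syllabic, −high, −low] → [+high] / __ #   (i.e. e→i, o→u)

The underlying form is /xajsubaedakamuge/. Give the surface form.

Rule 1 (intervocalic spirantization): /b/ is a stop between vowels /u/ and /a/, so it spirantizes to the fricative [v]. /d/ is a stop between vowels /e/ and /a/, so it spirantizes to the fricative [z]. /k/ is a stop between vowels /a/ and /a/, so it spirantizes to the fricative [x]. /xajsubaedakamuge/ → xajsuvaezaxamuge.
Rule 2 (regressive voicing assimilation): no segment meets the environment; /xajsuvaezaxamuge/ is unchanged.
Rule 3 (final vowel raising): /e/ is a mid vowel in word-final position, so it raises to [i]. /xajsuvaezaxamuge/ → xajsuvaezaxamugi.

xajsuvaezaxamugi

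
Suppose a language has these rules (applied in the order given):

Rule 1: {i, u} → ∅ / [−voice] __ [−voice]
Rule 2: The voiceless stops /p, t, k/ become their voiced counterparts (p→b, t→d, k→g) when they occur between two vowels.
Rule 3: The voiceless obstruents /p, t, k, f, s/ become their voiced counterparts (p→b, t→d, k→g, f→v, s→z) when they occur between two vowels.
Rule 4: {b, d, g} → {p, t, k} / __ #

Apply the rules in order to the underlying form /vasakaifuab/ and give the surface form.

vazagaivuap

Rule 1 (high vowel syncope): no segment meets the environment; /vasakaifuab/ is unchanged.
Rule 2 (intervocalic voicing): /k/ is a voiceless stop between vowels /a/ and /a/, so it voices to [g]. /vasakaifuab/ → vasagaifuab.
Rule 3 (intervocalic voicing): /s/ is a voiceless obstruent between vowels /a/ and /a/, so it voices to [z]. /f/ is a voiceless obstruent between vowels /i/ and /u/, so it voices to [v]. /vasagaifuab/ → vazagaivuab.
Rule 4 (final devoicing): /b/ is a voiced stop in word-final position, so it devoices to [p]. /vazagaivuab/ → vazagaivuap.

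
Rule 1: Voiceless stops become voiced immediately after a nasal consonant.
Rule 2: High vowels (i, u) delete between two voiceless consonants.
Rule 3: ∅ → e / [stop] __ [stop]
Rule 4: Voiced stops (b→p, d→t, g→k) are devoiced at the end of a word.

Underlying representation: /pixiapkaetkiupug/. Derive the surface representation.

Rule 1 (post-nasal voicing): no segment meets the environment; /pixiapkaetkiupug/ is unchanged.
Rule 2 (high vowel syncope): /i/ is a high vowel flanked by voiceless consonants /p/ and /x/, so it deletes. /pixiapkaetkiupug/ → pxiapkaetkiupug.
Rule 3 (stop-cluster e-epenthesis): /p/ and /k/ form a stop–stop cluster, so [e] is inserted between them. /t/ and /k/ form a stop–stop cluster, so [e] is inserted between them. /pxiapkaetkiupug/ → pxiapekaetekiupug.
Rule 4 (final devoicing): /g/ is a voiced stop in word-final position, so it devoices to [k]. /pxiapekaetekiupug/ → pxiapekaetekiupuk.

pxiapekaetekiupuk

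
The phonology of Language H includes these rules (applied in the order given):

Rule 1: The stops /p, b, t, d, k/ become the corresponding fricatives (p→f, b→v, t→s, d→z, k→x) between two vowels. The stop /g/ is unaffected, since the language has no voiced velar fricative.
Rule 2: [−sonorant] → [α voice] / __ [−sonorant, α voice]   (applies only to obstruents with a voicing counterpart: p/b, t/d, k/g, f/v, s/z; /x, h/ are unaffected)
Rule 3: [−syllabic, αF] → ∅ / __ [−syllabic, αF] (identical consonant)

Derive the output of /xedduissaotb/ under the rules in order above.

xeduisaodb

Rule 1 (intervocalic spirantization): no segment meets the environment; /xedduissaotb/ is unchanged.
Rule 2 (regressive voicing assimilation): /t/ precedes the voiced obstruent /b/, so it voices to [d] by assimilation. /xedduissaotb/ → xedduissaodb.
Rule 3 (degemination): /dd/ is a geminate; the first /d/ deletes. /ss/ is a geminate; the first /s/ deletes. /xedduissaodb/ → xeduisaodb.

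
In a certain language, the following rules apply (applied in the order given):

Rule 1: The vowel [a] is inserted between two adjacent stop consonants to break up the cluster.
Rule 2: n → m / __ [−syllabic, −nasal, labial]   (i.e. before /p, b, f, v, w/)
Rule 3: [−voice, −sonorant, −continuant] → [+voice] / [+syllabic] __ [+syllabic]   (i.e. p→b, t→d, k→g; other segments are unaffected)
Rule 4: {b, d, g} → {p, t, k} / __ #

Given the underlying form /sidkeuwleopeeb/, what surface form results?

Rule 1 (stop-cluster a-epenthesis): /d/ and /k/ form a stop–stop cluster, so [a] is inserted between them. /sidkeuwleopeeb/ → sidakeuwleopeeb.
Rule 2 (nasal place assimilation): no segment meets the environment; /sidakeuwleopeeb/ is unchanged.
Rule 3 (intervocalic voicing): /k/ is a voiceless stop between vowels /a/ and /e/, so it voices to [g]. /p/ is a voiceless stop between vowels /o/ and /e/, so it voices to [b]. /sidakeuwleopeeb/ → sidageuwleobeeb.
Rule 4 (final devoicing): /b/ is a voiced stop in word-final position, so it devoices to [p]. /sidageuwleobeeb/ → sidageuwleobeep.

sidageuwleobeep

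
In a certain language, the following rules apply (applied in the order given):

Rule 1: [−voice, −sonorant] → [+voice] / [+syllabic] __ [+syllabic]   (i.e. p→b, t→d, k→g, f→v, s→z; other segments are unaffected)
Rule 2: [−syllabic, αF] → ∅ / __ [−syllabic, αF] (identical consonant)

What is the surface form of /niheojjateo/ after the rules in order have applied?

niheojadeo

Rule 1 (intervocalic voicing): /t/ is a voiceless obstruent between vowels /a/ and /e/, so it voices to [d]. /niheojjateo/ → niheojjadeo.
Rule 2 (degemination): /jj/ is a geminate; the first /j/ deletes. /niheojjadeo/ → niheojadeo.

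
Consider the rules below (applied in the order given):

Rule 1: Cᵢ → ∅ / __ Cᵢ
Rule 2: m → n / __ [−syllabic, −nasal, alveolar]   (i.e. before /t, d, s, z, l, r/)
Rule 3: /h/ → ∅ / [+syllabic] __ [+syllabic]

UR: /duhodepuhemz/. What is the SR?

Rule 1 (degemination): no segment meets the environment; /duhodepuhemz/ is unchanged.
Rule 2 (nasal place assimilation): /m/ precedes the alveolar consonant /z/, so it assimilates in place to [n]. /duhodepuhemz/ → duhodepuhenz.
Rule 3 (intervocalic h-deletion): /h/ occurs between vowels /u/ and /o/, so it deletes. /h/ occurs between vowels /u/ and /e/, so it deletes. /duhodepuhenz/ → duodepuenz.

duodepuenz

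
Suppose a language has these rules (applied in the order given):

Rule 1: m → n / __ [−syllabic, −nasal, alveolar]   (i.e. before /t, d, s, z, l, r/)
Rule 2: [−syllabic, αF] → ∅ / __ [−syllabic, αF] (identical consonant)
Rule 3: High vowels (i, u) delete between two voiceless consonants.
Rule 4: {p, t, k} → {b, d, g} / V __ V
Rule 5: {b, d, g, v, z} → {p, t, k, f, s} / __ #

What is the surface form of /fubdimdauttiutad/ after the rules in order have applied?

fubdindaudiudat

Rule 1 (nasal place assimilation): /m/ precedes the alveolar consonant /d/, so it assimilates in place to [n]. /fubdimdauttiutad/ → fubdindauttiutad.
Rule 2 (degemination): /tt/ is a geminate; the first /t/ deletes. /fubdindauttiutad/ → fubdindautiutad.
Rule 3 (high vowel syncope): no segment meets the environment; /fubdindautiutad/ is unchanged.
Rule 4 (intervocalic voicing): /t/ is a voiceless stop between vowels /u/ and /i/, so it voices to [d]. /t/ is a voiceless stop between vowels /u/ and /a/, so it voices to [d]. /fubdindautiutad/ → fubdindaudiudad.
Rule 5 (final devoicing): /d/ is a voiced obstruent in word-final position, so it devoices to [t]. /fubdindaudiudad/ → fubdindaudiudat.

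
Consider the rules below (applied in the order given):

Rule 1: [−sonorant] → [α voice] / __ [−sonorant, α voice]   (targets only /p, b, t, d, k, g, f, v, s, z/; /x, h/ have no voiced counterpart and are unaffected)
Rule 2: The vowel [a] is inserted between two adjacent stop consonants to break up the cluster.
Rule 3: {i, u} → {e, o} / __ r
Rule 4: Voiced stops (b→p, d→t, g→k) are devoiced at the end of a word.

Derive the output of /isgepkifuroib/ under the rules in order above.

Rule 1 (regressive voicing assimilation): /s/ precedes the voiced obstruent /g/, so it voices to [z] by assimilation. /isgepkifuroib/ → izgepkifuroib.
Rule 2 (stop-cluster a-epenthesis): /p/ and /k/ form a stop–stop cluster, so [a] is inserted between them. /izgepkifuroib/ → izgepakifuroib.
Rule 3 (pre-rhotic lowering): /u/ is a high vowel immediately before /r/, so it lowers to [o]. /izgepakifuroib/ → izgepakiforoib.
Rule 4 (final devoicing): /b/ is a voiced stop in word-final position, so it devoices to [p]. /izgepakiforoib/ → izgepakiforoip.

izgepakiforoip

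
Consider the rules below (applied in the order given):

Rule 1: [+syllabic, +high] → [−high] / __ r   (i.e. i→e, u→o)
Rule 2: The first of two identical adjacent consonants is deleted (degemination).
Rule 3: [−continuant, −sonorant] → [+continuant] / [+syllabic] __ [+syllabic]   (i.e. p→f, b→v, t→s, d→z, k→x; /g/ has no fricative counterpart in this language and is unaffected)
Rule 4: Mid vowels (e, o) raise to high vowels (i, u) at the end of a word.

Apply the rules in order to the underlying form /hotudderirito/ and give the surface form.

Rule 1 (pre-rhotic lowering): /i/ is a high vowel immediately before /r/, so it lowers to [e]. /hotudderirito/ → hotuddererito.
Rule 2 (degemination): /dd/ is a geminate; the first /d/ deletes. /hotuddererito/ → hotudererito.
Rule 3 (intervocalic spirantization): /t/ is a stop between vowels /o/ and /u/, so it spirantizes to the fricative [s]. /d/ is a stop between vowels /u/ and /e/, so it spirantizes to the fricative [z]. /t/ is a stop between vowels /i/ and /o/, so it spirantizes to the fricative [s]. /hotudererito/ → hosuzereriso.
Rule 4 (final vowel raising): /o/ is a mid vowel in word-final position, so it raises to [u]. /hosuzereriso/ → hosuzererisu.

hosuzererisu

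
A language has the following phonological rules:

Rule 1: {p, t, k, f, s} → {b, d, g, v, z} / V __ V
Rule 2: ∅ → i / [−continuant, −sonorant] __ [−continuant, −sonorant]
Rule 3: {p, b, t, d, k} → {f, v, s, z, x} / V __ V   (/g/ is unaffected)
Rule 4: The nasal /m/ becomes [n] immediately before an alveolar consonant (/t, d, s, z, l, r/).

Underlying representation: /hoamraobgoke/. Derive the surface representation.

Rule 1 (intervocalic voicing): /k/ is a voiceless obstruent between vowels /o/ and /e/, so it voices to [g]. /hoamraobgoke/ → hoamraobgoge.
Rule 2 (stop-cluster i-epenthesis): /b/ and /g/ form a stop–stop cluster, so [i] is inserted between them. /hoamraobgoge/ → hoamraobigoge.
Rule 3 (intervocalic spirantization): /b/ is a stop between vowels /o/ and /i/, so it spirantizes to the fricative [v]. /hoamraobigoge/ → hoamraovigoge.
Rule 4 (nasal place assimilation): /m/ precedes the alveolar consonant /r/, so it assimilates in place to [n]. /hoamraovigoge/ → hoanraovigoge.

hoanraovigoge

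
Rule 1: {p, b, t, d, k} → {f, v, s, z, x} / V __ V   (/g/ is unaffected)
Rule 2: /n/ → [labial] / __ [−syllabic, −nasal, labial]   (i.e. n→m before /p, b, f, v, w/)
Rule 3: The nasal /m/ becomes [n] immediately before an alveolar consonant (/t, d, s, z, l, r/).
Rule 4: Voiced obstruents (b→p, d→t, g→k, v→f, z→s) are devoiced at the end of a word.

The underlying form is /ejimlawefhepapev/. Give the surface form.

Rule 1 (intervocalic spirantization): /p/ is a stop between vowels /e/ and /a/, so it spirantizes to the fricative [f]. /p/ is a stop between vowels /a/ and /e/, so it spirantizes to the fricative [f]. /ejimlawefhepapev/ → ejimlawefhefafev.
Rule 2 (nasal place assimilation): no segment meets the environment; /ejimlawefhefafev/ is unchanged.
Rule 3 (nasal place assimilation): /m/ precedes the alveolar consonant /l/, so it assimilates in place to [n]. /ejimlawefhefafev/ → ejinlawefhefafev.
Rule 4 (final devoicing): /v/ is a voiced obstruent in word-final position, so it devoices to [f]. /ejinlawefhefafev/ → ejinlawefhefafef.

ejinlawefhefafef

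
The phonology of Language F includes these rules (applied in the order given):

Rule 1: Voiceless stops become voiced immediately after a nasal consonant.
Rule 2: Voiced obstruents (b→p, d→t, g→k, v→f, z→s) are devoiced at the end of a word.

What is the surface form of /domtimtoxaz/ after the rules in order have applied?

Rule 1 (post-nasal voicing): /t/ is a voiceless stop immediately after the nasal /m/, so it voices to [d]. /t/ is a voiceless stop immediately after the nasal /m/, so it voices to [d]. /domtimtoxaz/ → domdimdoxaz.
Rule 2 (final devoicing): /z/ is a voiced obstruent in word-final position, so it devoices to [s]. /domdimdoxaz/ → domdimdoxas.

domdimdoxas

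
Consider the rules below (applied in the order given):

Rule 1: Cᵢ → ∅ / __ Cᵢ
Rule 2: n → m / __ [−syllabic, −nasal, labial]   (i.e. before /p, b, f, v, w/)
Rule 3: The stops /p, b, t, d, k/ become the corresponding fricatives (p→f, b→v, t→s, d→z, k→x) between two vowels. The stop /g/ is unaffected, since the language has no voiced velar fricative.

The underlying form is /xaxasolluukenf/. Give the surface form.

Rule 1 (degemination): /ll/ is a geminate; the first /l/ deletes. /xaxasolluukenf/ → xaxasoluukenf.
Rule 2 (nasal place assimilation): /n/ precedes the labial consonant /f/, so it assimilates in place to [m]. /xaxasoluukenf/ → xaxasoluukemf.
Rule 3 (intervocalic spirantization): /k/ is a stop between vowels /u/ and /e/, so it spirantizes to the fricative [x]. /xaxasoluukemf/ → xaxasoluuxemf.

xaxasoluuxemf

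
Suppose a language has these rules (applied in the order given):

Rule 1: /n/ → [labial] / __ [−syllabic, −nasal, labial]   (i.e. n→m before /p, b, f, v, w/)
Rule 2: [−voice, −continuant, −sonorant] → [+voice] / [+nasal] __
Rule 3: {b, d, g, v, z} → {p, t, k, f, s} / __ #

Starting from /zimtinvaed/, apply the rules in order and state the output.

zimdimvaet

Rule 1 (nasal place assimilation): /n/ precedes the labial consonant /v/, so it assimilates in place to [m]. /zimtinvaed/ → zimtimvaed.
Rule 2 (post-nasal voicing): /t/ is a voiceless stop immediately after the nasal /m/, so it voices to [d]. /zimtimvaed/ → zimdimvaed.
Rule 3 (final devoicing): /d/ is a voiced obstruent in word-final position, so it devoices to [t]. /zimdimvaed/ → zimdimvaet.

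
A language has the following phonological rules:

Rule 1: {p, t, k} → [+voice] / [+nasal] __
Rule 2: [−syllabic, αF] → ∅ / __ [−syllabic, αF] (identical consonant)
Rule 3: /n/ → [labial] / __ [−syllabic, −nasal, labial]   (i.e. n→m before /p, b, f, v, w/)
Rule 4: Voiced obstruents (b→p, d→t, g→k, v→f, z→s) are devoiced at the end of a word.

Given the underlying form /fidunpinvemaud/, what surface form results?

Rule 1 (post-nasal voicing): /p/ is a voiceless stop immediately after the nasal /n/, so it voices to [b]. /fidunpinvemaud/ → fidunbinvemaud.
Rule 2 (degemination): no segment meets the environment; /fidunbinvemaud/ is unchanged.
Rule 3 (nasal place assimilation): /n/ precedes the labial consonant /b/, so it assimilates in place to [m]. /n/ precedes the labial consonant /v/, so it assimilates in place to [m]. /fidunbinvemaud/ → fidumbimvemaud.
Rule 4 (final devoicing): /d/ is a voiced obstruent in word-final position, so it devoices to [t]. /fidumbimvemaud/ → fidumbimvemaut.

fidumbimvemaut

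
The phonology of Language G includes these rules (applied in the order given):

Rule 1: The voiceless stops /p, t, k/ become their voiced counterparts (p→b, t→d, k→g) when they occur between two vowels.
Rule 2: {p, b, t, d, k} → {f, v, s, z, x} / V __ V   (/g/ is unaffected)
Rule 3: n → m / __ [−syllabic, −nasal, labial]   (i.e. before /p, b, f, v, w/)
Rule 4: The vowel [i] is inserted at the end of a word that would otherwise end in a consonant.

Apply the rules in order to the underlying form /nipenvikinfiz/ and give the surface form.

Rule 1 (intervocalic voicing): /p/ is a voiceless stop between vowels /i/ and /e/, so it voices to [b]. /k/ is a voiceless stop between vowels /i/ and /i/, so it voices to [g]. /nipenvikinfiz/ → nibenviginfiz.
Rule 2 (intervocalic spirantization): /b/ is a stop between vowels /i/ and /e/, so it spirantizes to the fricative [v]. /nibenviginfiz/ → nivenviginfiz.
Rule 3 (nasal place assimilation): /n/ precedes the labial consonant /v/, so it assimilates in place to [m]. /n/ precedes the labial consonant /f/, so it assimilates in place to [m]. /nivenviginfiz/ → nivemvigimfiz.
Rule 4 (final i-epenthesis): the form ends in the consonant /z/, so [i] is inserted word-finally. /nivemvigimfiz/ → nivemvigimfizi.

nivemvigimfizi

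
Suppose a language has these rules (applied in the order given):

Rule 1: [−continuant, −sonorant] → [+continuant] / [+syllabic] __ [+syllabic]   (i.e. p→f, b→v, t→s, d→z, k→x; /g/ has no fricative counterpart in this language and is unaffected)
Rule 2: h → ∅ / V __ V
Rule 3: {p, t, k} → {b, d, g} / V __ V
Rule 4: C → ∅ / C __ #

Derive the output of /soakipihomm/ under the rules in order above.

Rule 1 (intervocalic spirantization): /k/ is a stop between vowels /a/ and /i/, so it spirantizes to the fricative [x]. /p/ is a stop between vowels /i/ and /i/, so it spirantizes to the fricative [f]. /soakipihomm/ → soaxifihomm.
Rule 2 (intervocalic h-deletion): /h/ occurs between vowels /i/ and /o/, so it deletes. /soaxifihomm/ → soaxifiomm.
Rule 3 (intervocalic voicing): no segment meets the environment; /soaxifiomm/ is unchanged.
Rule 4 (final cluster simplification): /m/ is the second consonant of a word-final cluster /mm/, so it deletes. /soaxifiomm/ → soaxifiom.

soaxifiom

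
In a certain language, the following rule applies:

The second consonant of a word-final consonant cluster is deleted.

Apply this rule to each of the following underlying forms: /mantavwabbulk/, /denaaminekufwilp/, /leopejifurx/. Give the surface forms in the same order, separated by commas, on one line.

mantavwabbul, denaaminekufwil, leopejifur

/mantavwabbulk/: /k/ is the second consonant of a word-final cluster /lk/, so it deletes. → [mantavwabbul].
/denaaminekufwilp/: /p/ is the second consonant of a word-final cluster /lp/, so it deletes. → [denaaminekufwil].
/leopejifurx/: /x/ is the second consonant of a word-final cluster /rx/, so it deletes. → [leopejifur].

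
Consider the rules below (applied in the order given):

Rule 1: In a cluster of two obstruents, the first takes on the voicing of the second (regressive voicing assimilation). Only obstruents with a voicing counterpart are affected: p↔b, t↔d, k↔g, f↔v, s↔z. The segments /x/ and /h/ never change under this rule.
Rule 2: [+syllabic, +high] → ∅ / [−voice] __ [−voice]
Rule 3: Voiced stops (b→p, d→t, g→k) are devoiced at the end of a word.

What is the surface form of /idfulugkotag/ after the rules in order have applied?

Rule 1 (regressive voicing assimilation): /d/ precedes the voiceless obstruent /f/, so it devoices to [t] by assimilation. /g/ precedes the voiceless obstruent /k/, so it devoices to [k] by assimilation. /idfulugkotag/ → itfulukkotag.
Rule 2 (high vowel syncope): no segment meets the environment; /itfulukkotag/ is unchanged.
Rule 3 (final devoicing): /g/ is a voiced stop in word-final position, so it devoices to [k]. /itfulukkotag/ → itfulukkotak.

itfulukkotak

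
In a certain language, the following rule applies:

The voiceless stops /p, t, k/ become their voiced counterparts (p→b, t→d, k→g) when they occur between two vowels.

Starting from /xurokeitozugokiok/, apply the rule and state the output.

/k/ is a voiceless stop between vowels /o/ and /e/, so it voices to [g].
/t/ is a voiceless stop between vowels /i/ and /o/, so it voices to [d].
/k/ is a voiceless stop between vowels /o/ and /i/, so it voices to [g].
The other instance of /k/ does not occur in the required environment and remains unchanged.
Surface form: [xurogeidozugogiok].

xurogeidozugogiok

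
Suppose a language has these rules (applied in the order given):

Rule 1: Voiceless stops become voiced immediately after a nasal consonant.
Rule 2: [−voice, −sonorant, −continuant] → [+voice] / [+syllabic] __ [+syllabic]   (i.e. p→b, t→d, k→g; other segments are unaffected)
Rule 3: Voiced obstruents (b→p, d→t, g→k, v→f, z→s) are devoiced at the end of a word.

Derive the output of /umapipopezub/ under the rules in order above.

umabibobezup

Rule 1 (post-nasal voicing): no segment meets the environment; /umapipopezub/ is unchanged.
Rule 2 (intervocalic voicing): /p/ is a voiceless stop between vowels /a/ and /i/, so it voices to [b]. /p/ is a voiceless stop between vowels /i/ and /o/, so it voices to [b]. /p/ is a voiceless stop between vowels /o/ and /e/, so it voices to [b]. /umapipopezub/ → umabibobezub.
Rule 3 (final devoicing): /b/ is a voiced obstruent in word-final position, so it devoices to [p]. /umabibobezub/ → umabibobezup.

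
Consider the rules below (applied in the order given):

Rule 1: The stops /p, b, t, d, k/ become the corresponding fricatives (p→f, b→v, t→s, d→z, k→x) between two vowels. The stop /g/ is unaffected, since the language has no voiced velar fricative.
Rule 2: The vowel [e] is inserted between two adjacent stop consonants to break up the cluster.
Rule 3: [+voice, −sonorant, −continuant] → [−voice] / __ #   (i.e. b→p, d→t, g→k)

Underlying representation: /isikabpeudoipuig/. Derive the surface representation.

Rule 1 (intervocalic spirantization): /k/ is a stop between vowels /i/ and /a/, so it spirantizes to the fricative [x]. /d/ is a stop between vowels /u/ and /o/, so it spirantizes to the fricative [z]. /p/ is a stop between vowels /i/ and /u/, so it spirantizes to the fricative [f]. /isikabpeudoipuig/ → isixabpeuzoifuig.
Rule 2 (stop-cluster e-epenthesis): /b/ and /p/ form a stop–stop cluster, so [e] is inserted between them. /isixabpeuzoifuig/ → isixabepeuzoifuig.
Rule 3 (final devoicing): /g/ is a voiced stop in word-final position, so it devoices to [k]. /isixabepeuzoifuig/ → isixabepeuzoifuik.

isixabepeuzoifuik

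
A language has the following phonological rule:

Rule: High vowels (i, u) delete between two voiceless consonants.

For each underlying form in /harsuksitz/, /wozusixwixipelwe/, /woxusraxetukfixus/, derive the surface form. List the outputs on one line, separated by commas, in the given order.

/harsuksitz/: /u/ is a high vowel flanked by voiceless consonants /s/ and /k/, so it deletes. /i/ is a high vowel flanked by voiceless consonants /s/ and /t/, so it deletes. → [harskstz].
/wozusixwixipelwe/: /i/ is a high vowel flanked by voiceless consonants /s/ and /x/, so it deletes. /i/ is a high vowel flanked by voiceless consonants /x/ and /p/, so it deletes. → [wozusxwixpelwe].
/woxusraxetukfixus/: /u/ is a high vowel flanked by voiceless consonants /x/ and /s/, so it deletes. /u/ is a high vowel flanked by voiceless consonants /t/ and /k/, so it deletes. /i/ is a high vowel flanked by voiceless consonants /f/ and /x/, so it deletes. /u/ is a high vowel flanked by voiceless consonants /x/ and /s/, so it deletes. → [woxsraxetkfxs].

harskstz, wozusxwixpelwe, woxsraxetkfxs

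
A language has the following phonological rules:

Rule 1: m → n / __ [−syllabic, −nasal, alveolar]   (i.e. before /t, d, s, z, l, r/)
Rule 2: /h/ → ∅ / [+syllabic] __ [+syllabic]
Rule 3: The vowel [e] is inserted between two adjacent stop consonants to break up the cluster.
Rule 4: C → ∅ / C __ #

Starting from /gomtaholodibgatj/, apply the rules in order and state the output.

Rule 1 (nasal place assimilation): /m/ precedes the alveolar consonant /t/, so it assimilates in place to [n]. /gomtaholodibgatj/ → gontaholodibgatj.
Rule 2 (intervocalic h-deletion): /h/ occurs between vowels /a/ and /o/, so it deletes. /gontaholodibgatj/ → gontaolodibgatj.
Rule 3 (stop-cluster e-epenthesis): /b/ and /g/ form a stop–stop cluster, so [e] is inserted between them. /gontaolodibgatj/ → gontaolodibegatj.
Rule 4 (final cluster simplification): /j/ is the second consonant of a word-final cluster /tj/, so it deletes. /gontaolodibegatj/ → gontaolodibegat.

gontaolodibegat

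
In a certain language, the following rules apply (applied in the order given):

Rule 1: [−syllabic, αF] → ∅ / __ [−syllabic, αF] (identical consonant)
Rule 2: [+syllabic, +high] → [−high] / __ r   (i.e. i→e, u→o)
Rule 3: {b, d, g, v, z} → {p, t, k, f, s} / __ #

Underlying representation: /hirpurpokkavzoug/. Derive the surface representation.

herporpokavzouk

Rule 1 (degemination): /kk/ is a geminate; the first /k/ deletes. /hirpurpokkavzoug/ → hirpurpokavzoug.
Rule 2 (pre-rhotic lowering): /i/ is a high vowel immediately before /r/, so it lowers to [e]. /u/ is a high vowel immediately before /r/, so it lowers to [o]. /hirpurpokavzoug/ → herporpokavzoug.
Rule 3 (final devoicing): /g/ is a voiced obstruent in word-final position, so it devoices to [k]. /herporpokavzoug/ → herporpokavzouk.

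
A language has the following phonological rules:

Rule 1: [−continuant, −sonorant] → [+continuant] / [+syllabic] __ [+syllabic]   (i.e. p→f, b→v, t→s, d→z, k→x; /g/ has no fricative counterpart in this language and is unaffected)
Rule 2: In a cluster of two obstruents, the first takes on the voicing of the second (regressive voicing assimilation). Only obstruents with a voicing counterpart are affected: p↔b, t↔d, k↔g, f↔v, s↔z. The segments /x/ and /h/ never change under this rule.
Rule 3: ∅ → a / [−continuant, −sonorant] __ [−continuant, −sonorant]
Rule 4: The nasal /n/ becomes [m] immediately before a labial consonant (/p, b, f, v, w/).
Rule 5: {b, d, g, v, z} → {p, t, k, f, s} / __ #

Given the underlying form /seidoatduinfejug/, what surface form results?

Rule 1 (intervocalic spirantization): /d/ is a stop between vowels /i/ and /o/, so it spirantizes to the fricative [z]. /seidoatduinfejug/ → seizoatduinfejug.
Rule 2 (regressive voicing assimilation): /t/ precedes the voiced obstruent /d/, so it voices to [d] by assimilation. /seizoatduinfejug/ → seizoadduinfejug.
Rule 3 (stop-cluster a-epenthesis): /d/ and /d/ form a stop–stop cluster, so [a] is inserted between them. /seizoadduinfejug/ → seizoadaduinfejug.
Rule 4 (nasal place assimilation): /n/ precedes the labial consonant /f/, so it assimilates in place to [m]. /seizoadaduinfejug/ → seizoadaduimfejug.
Rule 5 (final devoicing): /g/ is a voiced obstruent in word-final position, so it devoices to [k]. /seizoadaduimfejug/ → seizoadaduimfejuk.

seizoadaduimfejuk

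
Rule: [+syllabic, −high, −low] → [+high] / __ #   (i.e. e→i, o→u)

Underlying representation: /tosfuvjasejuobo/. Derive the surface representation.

tosfuvjasejuobu

Scanning /tosfuvjasejuobo/: /o/ at position 2 is not in the conditioning environment; /e/ at position 10 is not in the conditioning environment; /o/ at position 13 is not in the conditioning environment; /o/ is a mid vowel in word-final position, so it raises to [u].
Result: [tosfuvjasejuobu].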